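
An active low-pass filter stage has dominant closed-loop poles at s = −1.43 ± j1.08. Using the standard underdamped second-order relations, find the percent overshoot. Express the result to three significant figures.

%OS ≈ 1.56%

With σ = 1.43, ω_d = 1.08: ω_n = √(σ²+ω_d²) = 1.79 rad/s, ζ = σ/ω_n = 0.798.
Overshoot: exp(−π·0.798/√(1−0.798²)) = 0.0156, i.e. 1.56%.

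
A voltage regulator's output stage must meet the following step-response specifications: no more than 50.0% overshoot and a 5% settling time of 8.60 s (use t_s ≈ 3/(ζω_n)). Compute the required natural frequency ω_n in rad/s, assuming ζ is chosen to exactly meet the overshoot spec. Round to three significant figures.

ζ = −ln(OS)/√(π² + (ln OS)²). With OS = 0.500, ln OS = −0.6931 and ζ = 0.6931/3.217 = 0.215.
From t_s ≈ 3/(ζω_n): ω_n = 3/(ζ·t_s) = 3/(0.215·8.60) = 1.62 rad/s.

ω_n ≈ 1.62 rad/s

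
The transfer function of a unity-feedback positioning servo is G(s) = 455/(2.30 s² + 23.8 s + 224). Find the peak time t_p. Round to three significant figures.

Dividing through by 2.30: denominator becomes s² + 10.35 s + 97.39.
So ω_n = √97.39 = 9.87 rad/s and ζ = 10.35/(2·9.87) = 0.524.
ω_d = 9.87·√(1 − 0.524²) = 8.40 rad/s. t_p = π/ω_d = 0.374 s.

t_p ≈ 0.374 s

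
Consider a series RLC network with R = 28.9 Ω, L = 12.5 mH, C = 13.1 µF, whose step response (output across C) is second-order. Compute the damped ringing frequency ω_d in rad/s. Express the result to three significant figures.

ω_d ≈ 2180 rad/s

For a series RLC circuit (capacitor voltage as output), ω_n = 1/√(LC) = 1/√(12.5 mH · 13.1 µF) = 2470 rad/s.
ζ = (R/2)·√(C/L) = (28.9/2)·√(13.1 µF/12.5 mH) = 0.468.
ω_d = ω_n√(1−ζ²) = 2180 rad/s.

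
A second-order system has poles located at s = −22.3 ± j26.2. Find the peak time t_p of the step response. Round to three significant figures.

t_p = π/ω_d with ω_d = 26.2 (the imaginary part), so t_p = 0.120 s.

t_p ≈ 0.120 s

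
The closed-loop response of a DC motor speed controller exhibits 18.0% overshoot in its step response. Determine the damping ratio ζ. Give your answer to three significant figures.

ζ ≈ 0.479

From %OS = 100·exp(−πζ/√(1−ζ²)), invert to get ζ = −ln(OS)/√(π² + ln²(OS)) with OS = 0.180.
−ln 0.180 = 1.715, so ζ = 1.715/√(π² + 2.941) = 0.479.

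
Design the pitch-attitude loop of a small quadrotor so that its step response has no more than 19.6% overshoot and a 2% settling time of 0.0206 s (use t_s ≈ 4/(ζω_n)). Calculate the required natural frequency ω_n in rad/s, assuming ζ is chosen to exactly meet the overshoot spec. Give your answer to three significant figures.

ζ = −ln(OS)/√(π² + (ln OS)²). With OS = 0.196, ln OS = −1.630 and ζ = 1.630/3.539 = 0.460.
From t_s ≈ 4/(ζω_n): ω_n = 4/(ζ·t_s) = 4/(0.460·0.0206) = 422 rad/s.

ω_n ≈ 422 rad/s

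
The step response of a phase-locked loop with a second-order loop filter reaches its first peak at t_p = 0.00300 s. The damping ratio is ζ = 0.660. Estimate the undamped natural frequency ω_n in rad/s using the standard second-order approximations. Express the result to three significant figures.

ω_n ≈ 1390 rad/s

Peak time t_p = π/ω_d, so ω_d = π/t_p = π/0.00300 = 1050 rad/s.
ω_n = ω_d/√(1−ζ²) = 1050/√0.564 = 1390 rad/s.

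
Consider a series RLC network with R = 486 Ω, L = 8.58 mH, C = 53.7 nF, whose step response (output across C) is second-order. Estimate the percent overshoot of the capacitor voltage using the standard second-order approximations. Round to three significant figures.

%OS ≈ 9.02%

For a series RLC circuit (capacitor voltage as output), ω_n = 1/√(LC) = 1/√(8.58 mH · 53.7 nF) = 46600 rad/s.
ζ = (R/2)·√(C/L) = (486/2)·√(53.7 nF/8.58 mH) = 0.608.
%OS = 100 e^{−πζ/√(1−ζ²)} with ζ = 0.608 gives 9.02%.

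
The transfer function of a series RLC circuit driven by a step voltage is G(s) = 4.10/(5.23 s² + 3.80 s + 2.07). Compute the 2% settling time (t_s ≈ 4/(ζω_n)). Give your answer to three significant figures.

t_s ≈ 11.0 s

Dividing through by 5.23: denominator becomes s² + 0.7266 s + 0.3958.
So ω_n = √0.3958 = 0.629 rad/s and ζ = 0.7266/(2·0.629) = 0.577.
t_s ≈ 4/(ζω_n) = 11.0 s.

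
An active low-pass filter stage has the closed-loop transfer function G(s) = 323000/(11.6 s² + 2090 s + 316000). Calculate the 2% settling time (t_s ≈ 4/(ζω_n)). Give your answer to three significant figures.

Dividing through by 11.6: denominator becomes s² + 180.2 s + 27240.
So ω_n = √27240 = 165 rad/s and ζ = 180.2/(2·165) = 0.546.
t_s ≈ 4/(ζω_n) = 0.0444 s.

t_s ≈ 0.0444 s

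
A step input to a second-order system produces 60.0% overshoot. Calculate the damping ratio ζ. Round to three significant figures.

ζ ≈ 0.160

From %OS = 100·exp(−πζ/√(1−ζ²)), invert to get ζ = −ln(OS)/√(π² + ln²(OS)) with OS = 0.600.
−ln 0.600 = 0.5108, so ζ = 0.5108/√(π² + 0.2609) = 0.160.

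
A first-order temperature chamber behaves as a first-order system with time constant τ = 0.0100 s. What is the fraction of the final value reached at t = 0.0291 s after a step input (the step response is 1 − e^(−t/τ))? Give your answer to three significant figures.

y/y_∞ ≈ 0.946

y(t)/y_∞ = 1 − e^(−t/τ) = 1 − e^(−0.0291/0.0100) = 1 − e^(−2.91) = 0.946.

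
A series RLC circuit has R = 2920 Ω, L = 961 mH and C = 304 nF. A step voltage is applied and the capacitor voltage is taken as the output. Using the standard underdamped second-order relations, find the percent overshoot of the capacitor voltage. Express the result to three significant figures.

%OS ≈ 1.09%

For a series RLC circuit (capacitor voltage as output), ω_n = 1/√(LC) = 1/√(961 mH · 304 nF) = 1850 rad/s.
ζ = (R/2)·√(C/L) = (2920/2)·√(304 nF/961 mH) = 0.821.
Overshoot: exp(−π·0.821/√(1−0.821²)) = 0.0109, i.e. 1.09%.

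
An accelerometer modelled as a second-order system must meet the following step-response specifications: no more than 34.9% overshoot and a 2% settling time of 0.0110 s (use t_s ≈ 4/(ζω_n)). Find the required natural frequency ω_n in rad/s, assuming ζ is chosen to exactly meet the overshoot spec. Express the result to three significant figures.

ω_n ≈ 1140 rad/s

From %OS = 100·exp(−πζ/√(1−ζ²)), invert to get ζ = −ln(OS)/√(π² + ln²(OS)) with OS = 0.349.
−ln 0.349 = 1.053, so ζ = 1.053/√(π² + 1.108) = 0.318.
From t_s ≈ 4/(ζω_n): ω_n = 4/(ζ·t_s) = 4/(0.318·0.0110) = 1140 rad/s.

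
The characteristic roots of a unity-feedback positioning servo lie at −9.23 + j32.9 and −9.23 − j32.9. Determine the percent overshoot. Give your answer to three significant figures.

The poles are at −σ ± jω_d with σ = 9.23 and ω_d = 32.9, so ω_n = √(σ²+ω_d²) = 34.2 rad/s and ζ = σ/ω_n = 0.270.
Overshoot: exp(−π·0.270/√(1−0.270²)) = 0.414, i.e. 41.4%.

%OS ≈ 41.4%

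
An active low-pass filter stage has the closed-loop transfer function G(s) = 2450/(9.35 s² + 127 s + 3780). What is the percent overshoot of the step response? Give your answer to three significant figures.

Dividing through by 9.35: denominator becomes s² + 13.58 s + 404.3.
So ω_n = √404.3 = 20.1 rad/s and ζ = 13.58/(2·20.1) = 0.338.
%OS = 100·exp(−πζ/√(1−ζ²)) = 32.4%.

%OS ≈ 32.4%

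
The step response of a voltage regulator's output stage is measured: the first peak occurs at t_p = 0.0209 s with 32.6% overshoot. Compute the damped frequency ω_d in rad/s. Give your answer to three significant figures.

ω_d ≈ 150 rad/s

t_p = π/ω_d, so ω_d = π/0.0209 = 150 rad/s.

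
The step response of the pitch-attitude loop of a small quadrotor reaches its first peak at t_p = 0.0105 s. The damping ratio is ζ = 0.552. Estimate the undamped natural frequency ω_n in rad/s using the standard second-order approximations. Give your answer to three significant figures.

ω_n ≈ 359 rad/s

Peak time t_p = π/ω_d, so ω_d = π/t_p = π/0.0105 = 299 rad/s.
ω_n = ω_d/√(1−ζ²) = 299/√0.695 = 359 rad/s.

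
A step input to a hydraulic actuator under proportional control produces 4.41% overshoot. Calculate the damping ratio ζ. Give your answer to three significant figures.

ζ ≈ 0.705

From %OS = 100·exp(−πζ/√(1−ζ²)), invert to get ζ = −ln(OS)/√(π² + ln²(OS)) with OS = 0.0441.
−ln 0.0441 = 3.121, so ζ = 3.121/√(π² + 9.742) = 0.705.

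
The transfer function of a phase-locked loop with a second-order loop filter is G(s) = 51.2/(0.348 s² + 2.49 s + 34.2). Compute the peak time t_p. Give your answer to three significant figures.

Dividing through by 0.348: denominator becomes s² + 7.155 s + 98.28.
So ω_n = √98.28 = 9.91 rad/s and ζ = 7.155/(2·9.91) = 0.361.
ω_d = ω_n√(1−ζ²) = 9.25 rad/s. t_p = π/ω_d = 0.340 s.

t_p ≈ 0.340 s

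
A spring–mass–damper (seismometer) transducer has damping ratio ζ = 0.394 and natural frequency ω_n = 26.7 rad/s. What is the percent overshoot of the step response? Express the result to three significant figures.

%OS ≈ 26.0%

For an underdamped second-order system, %OS = 100·exp(−πζ/√(1−ζ²)).
πζ/√(1−ζ²) = π·0.394/√(1−0.155) = 1.347, so %OS = 100·e^(−1.347) = 26.0%.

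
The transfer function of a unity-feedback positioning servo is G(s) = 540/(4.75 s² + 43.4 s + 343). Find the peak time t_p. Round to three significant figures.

Dividing through by 4.75: denominator becomes s² + 9.137 s + 72.21.
So ω_n = √72.21 = 8.50 rad/s and ζ = 9.137/(2·8.50) = 0.538.
ω_d = ω_n√(1−ζ²) = 7.17 rad/s. t_p = π/ω_d = 0.438 s.

t_p ≈ 0.438 s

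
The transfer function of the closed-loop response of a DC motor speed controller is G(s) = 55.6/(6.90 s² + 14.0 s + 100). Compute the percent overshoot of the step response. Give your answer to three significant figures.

%OS ≈ 42.0%

Dividing through by 6.90: denominator becomes s² + 2.029 s + 14.49.
So ω_n = √14.49 = 3.81 rad/s and ζ = 2.029/(2·3.81) = 0.266.
%OS = 100 e^{−πζ/√(1−ζ²)} with ζ = 0.266 gives 42.0%.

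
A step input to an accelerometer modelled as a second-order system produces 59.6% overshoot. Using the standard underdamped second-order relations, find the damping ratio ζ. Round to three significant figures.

ζ ≈ 0.163

ζ = −ln(OS)/√(π² + (ln OS)²). With OS = 0.596, ln OS = −0.5175 and ζ = 0.5175/3.184 = 0.163.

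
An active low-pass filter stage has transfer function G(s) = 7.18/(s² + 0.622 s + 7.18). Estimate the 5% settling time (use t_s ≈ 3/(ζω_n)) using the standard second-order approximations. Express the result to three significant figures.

t_s ≈ 9.65 s

Comparing the denominator to s² + 2ζω_n s + ω_n²: ω_n = √7.18 = 2.68 rad/s, and 2ζω_n = 0.622 so ζ = 0.622/(2·2.68) = 0.116.
t_s ≈ 3/(ζω_n) = 3/(0.116·2.68) = 9.65 s.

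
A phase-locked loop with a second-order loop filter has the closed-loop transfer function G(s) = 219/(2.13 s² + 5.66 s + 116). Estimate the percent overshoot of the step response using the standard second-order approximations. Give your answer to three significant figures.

Dividing through by 2.13: denominator becomes s² + 2.657 s + 54.46.
So ω_n = √54.46 = 7.38 rad/s and ζ = 2.657/(2·7.38) = 0.180.
%OS = 100·exp(−πζ/√(1−ζ²)) = 56.3%.

%OS ≈ 56.3%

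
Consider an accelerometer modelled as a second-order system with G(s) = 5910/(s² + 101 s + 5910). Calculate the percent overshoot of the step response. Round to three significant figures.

Comparing the denominator to s² + 2ζω_n s + ω_n²: ω_n = √5910 = 76.9 rad/s, and 2ζω_n = 101 so ζ = 101/(2·76.9) = 0.657.
%OS = 100 e^{−πζ/√(1−ζ²)} with ζ = 0.657 gives 6.48%.

%OS ≈ 6.48%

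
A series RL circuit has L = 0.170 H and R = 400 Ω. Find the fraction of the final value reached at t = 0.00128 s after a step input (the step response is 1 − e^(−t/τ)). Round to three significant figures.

τ = L/R = 0.170/400 = 0.000425 s.
y(t)/y_∞ = 1 − e^(−t/τ) = 1 − e^(−0.00128/0.000425) = 1 − e^(−3.01) = 0.951.

y/y_∞ ≈ 0.951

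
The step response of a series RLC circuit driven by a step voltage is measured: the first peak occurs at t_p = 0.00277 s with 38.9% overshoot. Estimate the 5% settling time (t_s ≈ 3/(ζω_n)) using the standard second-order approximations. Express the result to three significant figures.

The overshoot fixes ζ = −ln(OS)/√(π²+ln²(OS)) = 0.288.
t_p = π/ω_d ⇒ ω_d = 1130 rad/s; then ω_n = ω_d/√(1−ζ²) = 1180 rad/s.
t_s ≈ 3/(ζω_n) = 3/(0.288·1180) = 0.00880 s.

t_s ≈ 0.00880 s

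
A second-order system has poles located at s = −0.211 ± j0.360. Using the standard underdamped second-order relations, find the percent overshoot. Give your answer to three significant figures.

With σ = 0.211, ω_d = 0.360: ω_n = √(σ²+ω_d²) = 0.417 rad/s, ζ = σ/ω_n = 0.506.
%OS = 100·exp(−πζ/√(1−ζ²)) = 15.9%.

%OS ≈ 15.9%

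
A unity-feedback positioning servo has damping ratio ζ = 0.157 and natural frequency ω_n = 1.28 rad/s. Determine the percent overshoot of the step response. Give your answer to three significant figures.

%OS ≈ 60.7%

For an underdamped second-order system, %OS = 100·exp(−πζ/√(1−ζ²)).
πζ/√(1−ζ²) = π·0.157/√(1−0.0246) = 0.4994, so %OS = 100·e^(−0.4994) = 60.7%.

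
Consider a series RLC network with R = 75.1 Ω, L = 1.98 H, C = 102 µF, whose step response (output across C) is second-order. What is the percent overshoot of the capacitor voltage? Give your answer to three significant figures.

For a series RLC circuit (capacitor voltage as output), ω_n = 1/√(LC) = 1/√(1.98 H · 102 µF) = 70.4 rad/s.
ζ = (R/2)·√(C/L) = (75.1/2)·√(102 µF/1.98 H) = 0.270.
Overshoot: exp(−π·0.270/√(1−0.270²)) = 0.415, i.e. 41.5%.

%OS ≈ 41.5%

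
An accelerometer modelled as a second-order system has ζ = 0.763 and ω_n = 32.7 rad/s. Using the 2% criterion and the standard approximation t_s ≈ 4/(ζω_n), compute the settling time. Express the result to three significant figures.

t_s ≈ 0.160 s

t_s ≈ 4/(ζω_n) = 4/(0.763 × 32.7) = 0.160 s.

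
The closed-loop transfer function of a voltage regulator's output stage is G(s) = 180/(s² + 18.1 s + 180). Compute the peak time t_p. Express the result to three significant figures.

t_p ≈ 0.317 s

Matching coefficients with s² + 2ζω_n s + ω_n² gives ω_n² = 180 ⇒ ω_n = 13.4 rad/s, and ζ = 18.1/(2ω_n) = 0.675.
ω_d = 13.4·√(1 − 0.675²) = 9.90 rad/s. Then t_p = π/ω_d = 0.317 s.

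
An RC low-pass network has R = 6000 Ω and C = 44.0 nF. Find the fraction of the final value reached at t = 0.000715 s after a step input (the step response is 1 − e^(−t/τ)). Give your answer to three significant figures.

y/y_∞ ≈ 0.933

τ = RC = 6000 × 44.0 nF = 0.000264 s.
y(t)/y_∞ = 1 − e^(−t/τ) = 1 − e^(−0.000715/0.000264) = 1 − e^(−2.71) = 0.933.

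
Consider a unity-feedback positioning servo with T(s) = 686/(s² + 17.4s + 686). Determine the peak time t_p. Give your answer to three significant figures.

t_p ≈ 0.127 s

Comparing the denominator to s² + 2ζω_n s + ω_n²: ω_n = √686 = 26.2 rad/s, and 2ζω_n = 17.4 so ζ = 17.4/(2·26.2) = 0.332.
ω_d = ω_n√(1−ζ²) = 24.7 rad/s. Then t_p = π/ω_d = 0.127 s.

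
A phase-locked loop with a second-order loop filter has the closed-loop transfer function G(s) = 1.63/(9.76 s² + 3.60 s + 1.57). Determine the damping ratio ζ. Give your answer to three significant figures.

Dividing through by 9.76: denominator becomes s² + 0.3689 s + 0.1609.
So ω_n = √0.1609 = 0.401 rad/s and ζ = 0.3689/(2·0.401) = 0.460.

ζ ≈ 0.460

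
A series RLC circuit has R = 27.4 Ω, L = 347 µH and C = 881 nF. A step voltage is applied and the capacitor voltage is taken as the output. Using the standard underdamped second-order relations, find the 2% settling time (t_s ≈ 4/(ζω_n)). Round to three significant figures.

For a series RLC circuit (capacitor voltage as output), ω_n = 1/√(LC) = 1/√(347 µH · 881 nF) = 57200 rad/s.
ζ = (R/2)·√(C/L) = (27.4/2)·√(881 nF/347 µH) = 0.690.
t_s ≈ 4/(ζω_n) = 0.000101 s.

t_s ≈ 0.000101 s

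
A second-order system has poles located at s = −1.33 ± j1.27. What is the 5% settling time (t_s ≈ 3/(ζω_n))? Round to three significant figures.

t_s ≈ 2.26 s

For poles at −σ ± jω_d, ζω_n = σ = 1.33, so t_s ≈ 3/σ = 2.26 s.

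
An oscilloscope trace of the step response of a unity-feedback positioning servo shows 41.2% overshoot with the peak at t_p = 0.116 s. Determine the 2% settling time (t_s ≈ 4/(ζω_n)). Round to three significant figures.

t_s ≈ 0.523 s

From the overshoot, ζ = −ln(OS)/√(π²+ln²(OS)) = 0.272.
From t_p = π/ω_d, ω_d = π/0.116 = 27.1 rad/s, so ω_n = ω_d/√(1−ζ²) = 28.1 rad/s.
t_s ≈ 4/(ζω_n) = 4/(0.272·28.1) = 0.523 s.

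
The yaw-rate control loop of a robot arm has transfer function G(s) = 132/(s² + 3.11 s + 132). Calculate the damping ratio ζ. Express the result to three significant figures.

ζ ≈ 0.135

Comparing the denominator to s² + 2ζω_n s + ω_n²: ω_n = √132 = 11.5 rad/s, and 2ζω_n = 3.11 so ζ = 3.11/(2·11.5) = 0.135.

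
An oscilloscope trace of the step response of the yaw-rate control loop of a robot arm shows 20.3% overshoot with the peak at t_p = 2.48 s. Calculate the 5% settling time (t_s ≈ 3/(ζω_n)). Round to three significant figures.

The overshoot fixes ζ = −ln(OS)/√(π²+ln²(OS)) = 0.453.
From t_p = π/ω_d, ω_d = π/2.48 = 1.27 rad/s, so ω_n = ω_d/√(1−ζ²) = 1.42 rad/s.
t_s ≈ 3/(ζω_n) = 3/(0.453·1.42) = 4.67 s.

t_s ≈ 4.67 s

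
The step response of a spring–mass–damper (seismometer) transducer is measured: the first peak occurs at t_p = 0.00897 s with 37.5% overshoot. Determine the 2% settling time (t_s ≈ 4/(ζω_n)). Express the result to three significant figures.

t_s ≈ 0.0366 s

ζ from %OS: ζ = |ln 0.375|/√(π²+ln²0.375) = 0.298.
From t_p = π/ω_d, ω_d = π/0.00897 = 350 rad/s, so ω_n = ω_d/√(1−ζ²) = 367 rad/s.
t_s ≈ 4/(ζω_n) = 4/(0.298·367) = 0.0366 s.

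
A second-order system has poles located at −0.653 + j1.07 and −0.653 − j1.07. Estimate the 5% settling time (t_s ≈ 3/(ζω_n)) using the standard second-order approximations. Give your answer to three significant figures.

For poles at −σ ± jω_d, ζω_n = σ = 0.653, so t_s ≈ 3/σ = 4.59 s.

t_s ≈ 4.59 s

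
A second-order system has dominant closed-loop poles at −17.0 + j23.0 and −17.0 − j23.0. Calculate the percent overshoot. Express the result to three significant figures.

%OS ≈ 9.81%

|pole| = ω_n = √(17.0² + 23.0²) = 28.6 rad/s; ζ = cos θ = σ/ω_n = 0.594.
Overshoot: exp(−π·0.594/√(1−0.594²)) = 0.0981, i.e. 9.81%.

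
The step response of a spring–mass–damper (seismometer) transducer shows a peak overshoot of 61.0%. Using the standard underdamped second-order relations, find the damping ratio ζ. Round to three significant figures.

ζ ≈ 0.155

From %OS = 100·exp(−πζ/√(1−ζ²)), invert to get ζ = −ln(OS)/√(π² + ln²(OS)) with OS = 0.610.
−ln 0.610 = 0.4943, so ζ = 0.4943/√(π² + 0.2443) = 0.155.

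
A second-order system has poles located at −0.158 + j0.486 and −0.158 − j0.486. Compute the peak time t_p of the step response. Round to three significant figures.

t_p ≈ 6.46 s

t_p = π/ω_d with ω_d = 0.486 (the imaginary part), so t_p = 6.46 s.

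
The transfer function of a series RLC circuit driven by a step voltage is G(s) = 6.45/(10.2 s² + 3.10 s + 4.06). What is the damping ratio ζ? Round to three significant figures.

ζ ≈ 0.241

Dividing through by 10.2: denominator becomes s² + 0.3039 s + 0.3980.
So ω_n = √0.3980 = 0.631 rad/s and ζ = 0.3039/(2·0.631) = 0.241.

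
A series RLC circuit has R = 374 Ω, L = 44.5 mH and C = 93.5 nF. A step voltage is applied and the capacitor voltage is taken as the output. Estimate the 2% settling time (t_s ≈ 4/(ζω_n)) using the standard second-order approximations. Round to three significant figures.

t_s ≈ 0.000952 s

For a series RLC circuit (capacitor voltage as output), ω_n = 1/√(LC) = 1/√(44.5 mH · 93.5 nF) = 15500 rad/s.
ζ = (R/2)·√(C/L) = (374/2)·√(93.5 nF/44.5 mH) = 0.271.
t_s ≈ 4/(ζω_n) = 0.000952 s.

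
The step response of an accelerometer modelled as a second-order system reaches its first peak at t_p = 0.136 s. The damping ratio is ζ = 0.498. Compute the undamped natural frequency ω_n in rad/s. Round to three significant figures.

Peak time t_p = π/ω_d, so ω_d = π/t_p = π/0.136 = 23.1 rad/s.
ω_n = ω_d/√(1−ζ²) = 23.1/√0.752 = 26.6 rad/s.

ω_n ≈ 26.6 rad/s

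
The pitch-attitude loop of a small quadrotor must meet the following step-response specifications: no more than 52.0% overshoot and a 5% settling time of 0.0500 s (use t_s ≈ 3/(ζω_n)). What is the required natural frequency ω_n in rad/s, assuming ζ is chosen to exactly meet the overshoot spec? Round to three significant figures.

From %OS = 100·exp(−πζ/√(1−ζ²)), invert to get ζ = −ln(OS)/√(π² + ln²(OS)) with OS = 0.520.
−ln 0.520 = 0.6539, so ζ = 0.6539/√(π² + 0.4276) = 0.204.
From t_s ≈ 3/(ζω_n): ω_n = 3/(ζ·t_s) = 3/(0.204·0.0500) = 294 rad/s.

ω_n ≈ 294 rad/s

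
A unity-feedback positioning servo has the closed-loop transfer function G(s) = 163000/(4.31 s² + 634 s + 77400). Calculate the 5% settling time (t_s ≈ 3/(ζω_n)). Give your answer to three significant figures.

Dividing through by 4.31: denominator becomes s² + 147.1 s + 17960.
So ω_n = √17960 = 134 rad/s and ζ = 147.1/(2·134) = 0.549.
t_s ≈ 3/(ζω_n) = 0.0408 s.

t_s ≈ 0.0408 s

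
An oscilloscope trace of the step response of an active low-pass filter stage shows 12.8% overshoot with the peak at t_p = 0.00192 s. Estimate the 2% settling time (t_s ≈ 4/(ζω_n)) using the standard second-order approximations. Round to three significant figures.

t_s ≈ 0.00374 s

ζ from %OS: ζ = |ln 0.128|/√(π²+ln²0.128) = 0.548.
From t_p = π/ω_d, ω_d = π/0.00192 = 1640 rad/s, so ω_n = ω_d/√(1−ζ²) = 1960 rad/s.
t_s ≈ 4/(ζω_n) = 4/(0.548·1960) = 0.00374 s.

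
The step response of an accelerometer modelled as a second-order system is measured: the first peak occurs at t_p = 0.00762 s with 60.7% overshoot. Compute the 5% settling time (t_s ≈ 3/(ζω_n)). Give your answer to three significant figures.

From the overshoot, ζ = −ln(OS)/√(π²+ln²(OS)) = 0.157.
t_p = π/ω_d ⇒ ω_d = 412 rad/s; then ω_n = ω_d/√(1−ζ²) = 417 rad/s.
t_s ≈ 3/(ζω_n) = 3/(0.157·417) = 0.0458 s.

t_s ≈ 0.0458 s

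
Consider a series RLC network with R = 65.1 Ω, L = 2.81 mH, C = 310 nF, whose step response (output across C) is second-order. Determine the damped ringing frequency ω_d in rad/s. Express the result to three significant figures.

For a series RLC circuit (capacitor voltage as output), ω_n = 1/√(LC) = 1/√(2.81 mH · 310 nF) = 33900 rad/s.
ζ = (R/2)·√(C/L) = (65.1/2)·√(310 nF/2.81 mH) = 0.342.
ω_d = 33900·√(1 − 0.342²) = 31800 rad/s.

ω_d ≈ 31800 rad/s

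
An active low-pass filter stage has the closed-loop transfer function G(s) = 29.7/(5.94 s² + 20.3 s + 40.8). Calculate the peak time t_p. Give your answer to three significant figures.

Dividing through by 5.94: denominator becomes s² + 3.418 s + 6.869.
So ω_n = √6.869 = 2.62 rad/s and ζ = 3.418/(2·2.62) = 0.652.
The damped frequency ω_d = ω_n√(1−ζ²) = 1.99 rad/s. t_p = π/ω_d = 1.58 s.

t_p ≈ 1.58 s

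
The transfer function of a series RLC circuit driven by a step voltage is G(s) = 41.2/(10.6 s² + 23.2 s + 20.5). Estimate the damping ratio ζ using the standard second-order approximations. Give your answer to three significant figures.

Dividing through by 10.6: denominator becomes s² + 2.189 s + 1.934.
So ω_n = √1.934 = 1.39 rad/s and ζ = 2.189/(2·1.39) = 0.787.

ζ ≈ 0.787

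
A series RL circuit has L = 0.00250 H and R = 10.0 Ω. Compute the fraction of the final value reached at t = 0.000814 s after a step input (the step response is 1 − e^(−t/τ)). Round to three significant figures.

τ = L/R = 0.00250/10.0 = 0.000250 s.
y(t)/y_∞ = 1 − e^(−t/τ) = 1 − e^(−0.000814/0.000250) = 1 − e^(−3.26) = 0.961.

y/y_∞ ≈ 0.961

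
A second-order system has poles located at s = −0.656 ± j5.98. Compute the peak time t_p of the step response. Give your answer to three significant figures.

t_p ≈ 0.525 s

t_p = π/ω_d with ω_d = 5.98 (the imaginary part), so t_p = 0.525 s.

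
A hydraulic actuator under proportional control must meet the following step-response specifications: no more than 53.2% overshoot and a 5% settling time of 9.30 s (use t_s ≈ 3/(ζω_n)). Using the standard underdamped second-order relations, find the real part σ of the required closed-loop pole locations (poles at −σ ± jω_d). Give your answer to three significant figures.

The settling-time spec alone fixes σ = ζω_n = 3/t_s = 3/9.30 = 0.323.
(Overshoot then fixes ζ = 0.197 and hence ω_d = σ·√(1−ζ²)/ζ = 1.61 rad/s.)

σ ≈ 0.323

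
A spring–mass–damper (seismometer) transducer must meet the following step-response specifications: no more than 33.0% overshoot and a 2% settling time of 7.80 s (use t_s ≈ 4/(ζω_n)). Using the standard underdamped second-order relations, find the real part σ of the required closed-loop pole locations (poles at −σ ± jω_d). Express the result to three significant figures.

σ ≈ 0.513

The settling-time spec alone fixes σ = ζω_n = 4/t_s = 4/7.80 = 0.513.
(Overshoot then fixes ζ = 0.333 and hence ω_d = σ·√(1−ζ²)/ζ = 1.45 rad/s.)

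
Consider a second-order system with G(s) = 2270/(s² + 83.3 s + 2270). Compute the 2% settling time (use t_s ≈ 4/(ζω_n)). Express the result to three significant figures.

Comparing the denominator to s² + 2ζω_n s + ω_n²: ω_n = √2270 = 47.6 rad/s, and 2ζω_n = 83.3 so ζ = 83.3/(2·47.6) = 0.874.
t_s ≈ 4/(ζω_n) = 4/(0.874·47.6) = 0.0960 s.

t_s ≈ 0.0960 s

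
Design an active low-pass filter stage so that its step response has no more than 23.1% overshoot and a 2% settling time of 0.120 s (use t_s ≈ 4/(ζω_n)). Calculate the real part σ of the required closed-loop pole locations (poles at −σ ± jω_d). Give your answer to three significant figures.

The settling-time spec alone fixes σ = ζω_n = 4/t_s = 4/0.120 = 33.3.
(Overshoot then fixes ζ = 0.423 and hence ω_d = σ·√(1−ζ²)/ζ = 71.5 rad/s.)

σ ≈ 33.3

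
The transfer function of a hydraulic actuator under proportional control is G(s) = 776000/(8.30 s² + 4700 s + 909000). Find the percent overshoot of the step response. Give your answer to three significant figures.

%OS ≈ 0.556%

Dividing through by 8.30: denominator becomes s² + 566.3 s + 109500.
So ω_n = √109500 = 331 rad/s and ζ = 566.3/(2·331) = 0.856.
%OS = 100 e^{−πζ/√(1−ζ²)} with ζ = 0.856 gives 0.556%.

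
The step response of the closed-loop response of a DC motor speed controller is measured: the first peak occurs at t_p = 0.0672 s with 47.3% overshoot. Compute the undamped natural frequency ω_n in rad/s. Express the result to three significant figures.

ω_n ≈ 48.1 rad/s

The overshoot fixes ζ = −ln(OS)/√(π²+ln²(OS)) = 0.232.
t_p = π/ω_d ⇒ ω_d = 46.7 rad/s; then ω_n = ω_d/√(1−ζ²) = 48.1 rad/s.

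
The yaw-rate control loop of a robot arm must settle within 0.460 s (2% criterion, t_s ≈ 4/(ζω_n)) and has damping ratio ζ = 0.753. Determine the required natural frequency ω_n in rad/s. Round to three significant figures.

ω_n ≈ 11.5 rad/s

Rearranging t_s ≈ 4/(ζω_n) gives ω_n = 4/(ζ·t_s) = 4/(0.753 × 0.460) = 11.5 rad/s.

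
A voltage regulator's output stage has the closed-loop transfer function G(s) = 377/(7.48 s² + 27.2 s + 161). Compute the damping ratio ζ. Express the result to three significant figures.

ζ ≈ 0.392

Dividing through by 7.48: denominator becomes s² + 3.636 s + 21.52.
So ω_n = √21.52 = 4.64 rad/s and ζ = 3.636/(2·4.64) = 0.392.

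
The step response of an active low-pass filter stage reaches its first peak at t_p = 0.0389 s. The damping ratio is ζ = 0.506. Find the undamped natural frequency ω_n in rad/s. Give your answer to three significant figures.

ω_n ≈ 93.6 rad/s

Peak time t_p = π/ω_d, so ω_d = π/t_p = π/0.0389 = 80.8 rad/s.
ω_n = ω_d/√(1−ζ²) = 80.8/√0.744 = 93.6 rad/s.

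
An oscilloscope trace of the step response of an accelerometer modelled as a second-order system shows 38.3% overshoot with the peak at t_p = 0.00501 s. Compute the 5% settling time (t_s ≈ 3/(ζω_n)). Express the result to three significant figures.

t_s ≈ 0.0157 s

ζ from %OS: ζ = |ln 0.383|/√(π²+ln²0.383) = 0.292.
From t_p = π/ω_d, ω_d = π/0.00501 = 627 rad/s, so ω_n = ω_d/√(1−ζ²) = 656 rad/s.
t_s ≈ 3/(ζω_n) = 3/(0.292·656) = 0.0157 s.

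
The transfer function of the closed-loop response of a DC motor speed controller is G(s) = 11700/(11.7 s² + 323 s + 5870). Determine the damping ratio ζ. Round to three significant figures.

Dividing through by 11.7: denominator becomes s² + 27.61 s + 501.7.
So ω_n = √501.7 = 22.4 rad/s and ζ = 27.61/(2·22.4) = 0.616.

ζ ≈ 0.616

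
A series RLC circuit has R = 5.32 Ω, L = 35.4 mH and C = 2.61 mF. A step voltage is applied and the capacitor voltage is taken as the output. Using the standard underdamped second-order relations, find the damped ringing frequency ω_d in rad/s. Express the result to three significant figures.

For a series RLC circuit (capacitor voltage as output), ω_n = 1/√(LC) = 1/√(35.4 mH · 2.61 mF) = 104 rad/s.
ζ = (R/2)·√(C/L) = (5.32/2)·√(2.61 mF/35.4 mH) = 0.722.
The damped frequency ω_d = ω_n√(1−ζ²) = 72.0 rad/s.

ω_d ≈ 72.0 rad/s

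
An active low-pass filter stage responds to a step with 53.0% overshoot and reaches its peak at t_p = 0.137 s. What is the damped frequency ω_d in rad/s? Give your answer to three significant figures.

t_p = π/ω_d, so ω_d = π/0.137 = 22.9 rad/s.

ω_d ≈ 22.9 rad/s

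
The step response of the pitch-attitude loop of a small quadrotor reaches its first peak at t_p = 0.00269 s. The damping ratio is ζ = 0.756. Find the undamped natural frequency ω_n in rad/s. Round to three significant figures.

Peak time t_p = π/ω_d, so ω_d = π/t_p = π/0.00269 = 1170 rad/s.
ω_n = ω_d/√(1−ζ²) = 1170/√0.428 = 1780 rad/s.

ω_n ≈ 1780 rad/s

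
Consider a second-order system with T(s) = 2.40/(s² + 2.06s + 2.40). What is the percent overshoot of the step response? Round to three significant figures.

%OS ≈ 6.10%

Matching coefficients with s² + 2ζω_n s + ω_n² gives ω_n² = 2.40 ⇒ ω_n = 1.55 rad/s, and ζ = 2.06/(2ω_n) = 0.665.
Overshoot: exp(−π·0.665/√(1−0.665²)) = 0.0610, i.e. 6.10%.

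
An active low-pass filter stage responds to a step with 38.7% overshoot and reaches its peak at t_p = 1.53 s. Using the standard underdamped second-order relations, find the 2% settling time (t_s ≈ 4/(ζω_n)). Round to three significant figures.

ζ from %OS: ζ = |ln 0.387|/√(π²+ln²0.387) = 0.289.
t_p = π/ω_d ⇒ ω_d = 2.05 rad/s; then ω_n = ω_d/√(1−ζ²) = 2.15 rad/s.
t_s ≈ 4/(ζω_n) = 4/(0.289·2.15) = 6.45 s.

t_s ≈ 6.45 s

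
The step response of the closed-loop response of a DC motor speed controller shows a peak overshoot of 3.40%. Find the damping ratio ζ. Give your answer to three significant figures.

From %OS = 100·exp(−πζ/√(1−ζ²)), invert to get ζ = −ln(OS)/√(π² + ln²(OS)) with OS = 0.0340.
−ln 0.0340 = 3.381, so ζ = 3.381/√(π² + 11.43) = 0.733.

ζ ≈ 0.733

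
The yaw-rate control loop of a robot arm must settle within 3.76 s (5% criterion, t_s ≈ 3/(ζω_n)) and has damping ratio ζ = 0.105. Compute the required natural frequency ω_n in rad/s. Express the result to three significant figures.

Rearranging t_s ≈ 3/(ζω_n) gives ω_n = 3/(ζ·t_s) = 3/(0.105 × 3.76) = 7.60 rad/s.

ω_n ≈ 7.60 rad/s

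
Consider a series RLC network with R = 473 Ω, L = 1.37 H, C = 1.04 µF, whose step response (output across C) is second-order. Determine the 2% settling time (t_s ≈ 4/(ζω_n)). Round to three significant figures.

For a series RLC circuit (capacitor voltage as output), ω_n = 1/√(LC) = 1/√(1.37 H · 1.04 µF) = 838 rad/s.
ζ = (R/2)·√(C/L) = (473/2)·√(1.04 µF/1.37 H) = 0.206.
t_s ≈ 4/(ζω_n) = 0.0232 s.

t_s ≈ 0.0232 s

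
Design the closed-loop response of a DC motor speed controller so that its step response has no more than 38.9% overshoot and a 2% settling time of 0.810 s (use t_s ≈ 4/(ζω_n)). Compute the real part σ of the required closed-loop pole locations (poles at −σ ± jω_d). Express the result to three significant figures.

σ ≈ 4.94

The settling-time spec alone fixes σ = ζω_n = 4/t_s = 4/0.810 = 4.94.
(Overshoot then fixes ζ = 0.288 and hence ω_d = σ·√(1−ζ²)/ζ = 16.4 rad/s.)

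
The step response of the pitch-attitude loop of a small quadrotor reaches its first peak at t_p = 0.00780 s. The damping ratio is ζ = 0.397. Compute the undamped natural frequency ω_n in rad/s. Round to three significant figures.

Peak time t_p = π/ω_d, so ω_d = π/t_p = π/0.00780 = 403 rad/s.
ω_n = ω_d/√(1−ζ²) = 403/√0.842 = 439 rad/s.

ω_n ≈ 439 rad/s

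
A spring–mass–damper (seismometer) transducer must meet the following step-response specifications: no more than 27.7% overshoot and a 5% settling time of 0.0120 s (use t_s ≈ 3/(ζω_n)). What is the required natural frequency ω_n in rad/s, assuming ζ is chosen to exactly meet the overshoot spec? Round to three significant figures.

Inverting the overshoot relation: ζ = |ln 0.277|/√(π² + ln²0.277) = 0.378.
From t_s ≈ 3/(ζω_n): ω_n = 3/(ζ·t_s) = 3/(0.378·0.0120) = 661 rad/s.

ω_n ≈ 661 rad/s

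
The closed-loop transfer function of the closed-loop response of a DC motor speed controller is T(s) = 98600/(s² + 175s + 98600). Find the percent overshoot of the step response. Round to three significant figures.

%OS ≈ 40.2%

Matching coefficients with s² + 2ζω_n s + ω_n² gives ω_n² = 98600 ⇒ ω_n = 314 rad/s, and ζ = 175/(2ω_n) = 0.279.
%OS = 100 e^{−πζ/√(1−ζ²)} with ζ = 0.279 gives 40.2%.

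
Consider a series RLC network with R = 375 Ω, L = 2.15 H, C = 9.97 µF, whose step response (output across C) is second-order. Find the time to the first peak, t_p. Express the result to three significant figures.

t_p ≈ 0.0159 s

For a series RLC circuit (capacitor voltage as output), ω_n = 1/√(LC) = 1/√(2.15 H · 9.97 µF) = 216 rad/s.
ζ = (R/2)·√(C/L) = (375/2)·√(9.97 µF/2.15 H) = 0.404.
ω_d = 216·√(1 − 0.404²) = 198 rad/s. t_p = π/ω_d = 0.0159 s.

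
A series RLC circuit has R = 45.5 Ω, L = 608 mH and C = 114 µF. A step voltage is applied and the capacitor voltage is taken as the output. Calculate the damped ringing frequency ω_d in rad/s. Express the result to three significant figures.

ω_d ≈ 114 rad/s

For a series RLC circuit (capacitor voltage as output), ω_n = 1/√(LC) = 1/√(608 mH · 114 µF) = 120 rad/s.
ζ = (R/2)·√(C/L) = (45.5/2)·√(114 µF/608 mH) = 0.312.
The damped frequency ω_d = ω_n√(1−ζ²) = 114 rad/s.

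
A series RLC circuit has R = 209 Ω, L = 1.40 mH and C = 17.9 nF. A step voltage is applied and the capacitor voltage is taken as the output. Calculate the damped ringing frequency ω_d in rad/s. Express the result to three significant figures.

For a series RLC circuit (capacitor voltage as output), ω_n = 1/√(LC) = 1/√(1.40 mH · 17.9 nF) = 200000 rad/s.
ζ = (R/2)·√(C/L) = (209/2)·√(17.9 nF/1.40 mH) = 0.374.
The damped frequency ω_d = ω_n√(1−ζ²) = 185000 rad/s.

ω_d ≈ 185000 rad/s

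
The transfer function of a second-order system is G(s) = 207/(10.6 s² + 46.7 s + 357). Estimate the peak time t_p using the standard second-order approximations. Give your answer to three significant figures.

Dividing through by 10.6: denominator becomes s² + 4.406 s + 33.68.
So ω_n = √33.68 = 5.80 rad/s and ζ = 4.406/(2·5.80) = 0.380.
The damped frequency ω_d = ω_n√(1−ζ²) = 5.37 rad/s. t_p = π/ω_d = 0.585 s.

t_p ≈ 0.585 s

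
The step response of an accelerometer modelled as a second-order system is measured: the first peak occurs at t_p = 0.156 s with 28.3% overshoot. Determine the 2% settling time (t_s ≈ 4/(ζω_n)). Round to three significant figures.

From the overshoot, ζ = −ln(OS)/√(π²+ln²(OS)) = 0.373.
From t_p = π/ω_d, ω_d = π/0.156 = 20.1 rad/s, so ω_n = ω_d/√(1−ζ²) = 21.7 rad/s.
t_s ≈ 4/(ζω_n) = 4/(0.373·21.7) = 0.494 s.

t_s ≈ 0.494 s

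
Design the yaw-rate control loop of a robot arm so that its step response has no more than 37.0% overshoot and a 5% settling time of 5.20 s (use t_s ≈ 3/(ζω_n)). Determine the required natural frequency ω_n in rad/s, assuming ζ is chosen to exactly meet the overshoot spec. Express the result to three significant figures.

Inverting the overshoot relation: ζ = |ln 0.370|/√(π² + ln²0.370) = 0.302.
Then ω_n = 3/(ζ t_s) = 3/(0.302 × 5.20) = 1.91 rad/s.

ω_n ≈ 1.91 rad/s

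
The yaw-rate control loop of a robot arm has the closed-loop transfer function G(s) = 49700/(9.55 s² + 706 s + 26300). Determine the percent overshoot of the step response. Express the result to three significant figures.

Dividing through by 9.55: denominator becomes s² + 73.93 s + 2754.
So ω_n = √2754 = 52.5 rad/s and ζ = 73.93/(2·52.5) = 0.704.
%OS = 100 e^{−πζ/√(1−ζ²)} with ζ = 0.704 gives 4.43%.

%OS ≈ 4.43%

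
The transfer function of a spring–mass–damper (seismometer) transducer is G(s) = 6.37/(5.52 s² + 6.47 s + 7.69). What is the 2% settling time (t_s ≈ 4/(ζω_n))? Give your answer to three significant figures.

Dividing through by 5.52: denominator becomes s² + 1.172 s + 1.393.
So ω_n = √1.393 = 1.18 rad/s and ζ = 1.172/(2·1.18) = 0.497.
t_s ≈ 4/(ζω_n) = 6.83 s.

t_s ≈ 6.83 s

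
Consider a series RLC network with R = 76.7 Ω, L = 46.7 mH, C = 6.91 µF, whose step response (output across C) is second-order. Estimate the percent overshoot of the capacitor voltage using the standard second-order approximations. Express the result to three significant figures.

%OS ≈ 19.1%

For a series RLC circuit (capacitor voltage as output), ω_n = 1/√(LC) = 1/√(46.7 mH · 6.91 µF) = 1760 rad/s.
ζ = (R/2)·√(C/L) = (76.7/2)·√(6.91 µF/46.7 mH) = 0.466.
%OS = 100·exp(−πζ/√(1−ζ²)) = 19.1%.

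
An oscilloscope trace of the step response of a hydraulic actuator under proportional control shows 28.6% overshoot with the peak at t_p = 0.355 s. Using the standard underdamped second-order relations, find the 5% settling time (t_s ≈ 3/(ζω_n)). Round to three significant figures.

The overshoot fixes ζ = −ln(OS)/√(π²+ln²(OS)) = 0.370.
From t_p = π/ω_d, ω_d = π/0.355 = 8.85 rad/s, so ω_n = ω_d/√(1−ζ²) = 9.53 rad/s.
t_s ≈ 3/(ζω_n) = 3/(0.370·9.53) = 0.851 s.

t_s ≈ 0.851 s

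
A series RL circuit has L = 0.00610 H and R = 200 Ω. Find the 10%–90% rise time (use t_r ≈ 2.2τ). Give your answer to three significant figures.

τ = L/R = 0.00610/200 = 0.0000305 s.
t_r ≈ 2.2τ = 0.0000671 s.

t_r ≈ 0.0000671 s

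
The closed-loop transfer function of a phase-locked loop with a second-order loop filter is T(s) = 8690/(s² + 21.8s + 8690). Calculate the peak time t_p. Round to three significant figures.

Comparing the denominator to s² + 2ζω_n s + ω_n²: ω_n = √8690 = 93.2 rad/s, and 2ζω_n = 21.8 so ζ = 21.8/(2·93.2) = 0.117.
ω_d = 93.2·√(1 − 0.117²) = 92.6 rad/s. Then t_p = π/ω_d = 0.0339 s.

t_p ≈ 0.0339 s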